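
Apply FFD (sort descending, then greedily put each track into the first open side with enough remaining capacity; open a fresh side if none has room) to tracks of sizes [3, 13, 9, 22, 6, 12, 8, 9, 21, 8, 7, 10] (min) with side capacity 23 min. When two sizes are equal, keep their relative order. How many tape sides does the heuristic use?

Sorted descending: 22, 21, 13, 12, 10, 9, 9, 8, 8, 7, 6, 3.
  22 → side 1 (new)  [load 22/23]
  21 → side 2 (new)  [load 21/23]
  13 → side 3 (new)  [load 13/23]
  12 → side 4 (new)  [load 12/23]
  10 → side 3  [load 23/23]
  9 → side 4  [load 21/23]
  9 → side 5 (new)  [load 9/23]
  8 → side 5  [load 17/23]
  8 → side 6 (new)  [load 8/23]
  7 → side 6  [load 15/23]
  6 → side 5  [load 23/23]
  3 → side 6  [load 18/23]
6 tape sides opened.

6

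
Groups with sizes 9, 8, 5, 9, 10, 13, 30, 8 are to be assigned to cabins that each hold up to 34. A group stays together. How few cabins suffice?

3

Total = 30 + 13 + 10 + 9 + 9 + 8 + 8 + 5 = 92.
Lower bound: ⌈92/34⌉ = 3 cabins.
A packing using 3 cabins:
  cabin 1: 30 = 30
  cabin 2: 13 + 10 + 9 = 32
  cabin 3: 9 + 8 + 8 + 5 = 30
This matches the lower bound, so 3 is optimal.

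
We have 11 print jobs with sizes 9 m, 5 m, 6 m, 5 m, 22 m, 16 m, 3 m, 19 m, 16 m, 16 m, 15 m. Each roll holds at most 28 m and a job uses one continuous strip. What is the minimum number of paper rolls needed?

Total = 22 + 19 + 16 + 16 + 16 + 15 + 9 + 6 + 5 + 5 + 3 = 132 m.
Lower bound: ⌈132/28⌉ = 5 paper rolls.
Also, 6 print jobs each exceed 14 m, and no two of those can share a roll, so at least 6 paper rolls are needed.
A packing using 6 paper rolls:
  roll 1: 22 + 6 = 28
  roll 2: 19 + 9 = 28
  roll 3: 16 + 5 + 5 = 26
  roll 4: 16 + 3 = 19
  roll 5: 16 = 16
  roll 6: 15 = 15
This matches the lower bound, so 6 is optimal.

6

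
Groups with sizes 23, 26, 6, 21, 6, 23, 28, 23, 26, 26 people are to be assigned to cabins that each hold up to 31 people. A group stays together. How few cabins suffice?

8

Total = 28 + 26 + 26 + 26 + 23 + 23 + 23 + 21 + 6 + 6 = 208 people.
Lower bound: ⌈208/31⌉ = 7 cabins.
Also, 8 groups each exceed 31/2 people, and no two of those can share a cabin, so at least 8 cabins are needed.
A packing using 8 cabins:
  cabin 1: 28 = 28
  cabin 2: 26 = 26
  cabin 3: 26 = 26
  cabin 4: 26 = 26
  cabin 5: 23 + 6 = 29
  cabin 6: 23 + 6 = 29
  cabin 7: 23 = 23
  cabin 8: 21 = 21
This matches the lower bound, so 8 is optimal.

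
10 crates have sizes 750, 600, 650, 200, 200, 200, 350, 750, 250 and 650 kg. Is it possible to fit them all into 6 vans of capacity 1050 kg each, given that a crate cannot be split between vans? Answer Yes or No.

A valid assignment using 5 vans:
  van 1: 750 + 250 = 1000
  van 2: 750 + 200 = 950
  van 3: 650 + 350 = 1000
  van 4: 650 + 200 + 200 = 1050
  van 5: 600 = 600
That uses only 5 ≤ 6, so 6 vans are enough.

Yes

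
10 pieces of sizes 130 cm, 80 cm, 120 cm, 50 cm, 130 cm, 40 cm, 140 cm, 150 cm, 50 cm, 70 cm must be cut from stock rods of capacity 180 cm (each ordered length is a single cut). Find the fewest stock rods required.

Total = 150 + 140 + 130 + 130 + 120 + 80 + 70 + 50 + 50 + 40 = 960 cm.
Lower bound: ⌈960/180⌉ = 6 stock rods.
A packing using 6 stock rods:
  stock rod 1: 150 = 150
  stock rod 2: 140 + 40 = 180
  stock rod 3: 130 + 50 = 180
  stock rod 4: 130 + 50 = 180
  stock rod 5: 120 = 120
  stock rod 6: 80 + 70 = 150
This matches the lower bound, so 6 is optimal.

6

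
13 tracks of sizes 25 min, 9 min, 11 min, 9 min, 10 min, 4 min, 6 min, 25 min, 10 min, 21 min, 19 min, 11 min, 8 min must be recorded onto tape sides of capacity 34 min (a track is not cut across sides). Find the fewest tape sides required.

5

Total = 25 + 25 + 21 + 19 + 11 + 11 + 10 + 10 + 9 + 9 + 8 + 6 + 4 = 168 min.
Lower bound: ⌈168/34⌉ = 5 tape sides.
A packing using 5 tape sides:
  side 1: 25 + 9 = 34
  side 2: 25 + 9 = 34
  side 3: 21 + 11 = 32
  side 4: 19 + 11 + 4 = 34
  side 5: 10 + 10 + 8 + 6 = 34
This matches the lower bound, so 5 is optimal.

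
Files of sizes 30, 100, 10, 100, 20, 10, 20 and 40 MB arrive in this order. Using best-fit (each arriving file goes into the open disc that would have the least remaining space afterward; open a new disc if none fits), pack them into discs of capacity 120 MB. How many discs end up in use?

3

  30 → disc 1 (new)  [load 30/120]
  100 → disc 2 (new)  [load 100/120]
  10 → disc 2  [load 110/120]
  100 → disc 3 (new)  [load 100/120]
  20 → disc 3  [load 120/120]
  10 → disc 2  [load 120/120]
  20 → disc 1  [load 50/120]
  40 → disc 1  [load 90/120]
3 discs opened.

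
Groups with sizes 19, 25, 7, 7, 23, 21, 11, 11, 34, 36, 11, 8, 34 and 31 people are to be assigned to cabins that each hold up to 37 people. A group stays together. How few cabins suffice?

Total = 36 + 34 + 34 + 31 + 25 + 23 + 21 + 19 + 11 + 11 + 11 + 8 + 7 + 7 = 278 people.
Lower bound: ⌈278/37⌉ = 8 cabins.
A packing using 8 cabins:
  cabin 1: 36 = 36
  cabin 2: 34 = 34
  cabin 3: 34 = 34
  cabin 4: 31 = 31
  cabin 5: 25 + 11 = 36
  cabin 6: 23 + 11 = 34
  cabin 7: 21 + 8 + 7 = 36
  cabin 8: 19 + 11 + 7 = 37
This matches the lower bound, so 8 is optimal.

8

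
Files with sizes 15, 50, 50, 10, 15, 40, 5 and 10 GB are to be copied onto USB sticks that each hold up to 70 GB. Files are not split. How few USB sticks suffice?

Total = 50 + 50 + 40 + 15 + 15 + 10 + 10 + 5 = 195 GB.
Lower bound: ⌈195/70⌉ = 3 USB sticks.
A packing using 3 USB sticks:
  USB stick 1: 50 + 15 + 5 = 70
  USB stick 2: 50 + 15 = 65
  USB stick 3: 40 + 10 + 10 = 60
This matches the lower bound, so 3 is optimal.

3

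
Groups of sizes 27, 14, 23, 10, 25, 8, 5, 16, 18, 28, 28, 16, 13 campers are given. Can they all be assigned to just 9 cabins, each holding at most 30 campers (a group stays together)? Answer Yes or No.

A valid assignment using 9 cabins:
  cabin 1: 28 = 28
  cabin 2: 28 = 28
  cabin 3: 27 = 27
  cabin 4: 25 + 5 = 30
  cabin 5: 23 = 23
  cabin 6: 18 + 10 = 28
  cabin 7: 16 + 14 = 30
  cabin 8: 16 + 13 = 29
  cabin 9: 8 = 8
Every load is within 30 campers, so 9 cabins suffice.

Yes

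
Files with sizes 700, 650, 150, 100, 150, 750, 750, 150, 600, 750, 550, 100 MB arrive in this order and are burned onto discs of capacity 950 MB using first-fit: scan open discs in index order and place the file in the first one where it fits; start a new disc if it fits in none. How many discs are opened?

7

  700 → disc 1 (new)  [load 700/950]
  650 → disc 2 (new)  [load 650/950]
  150 → disc 1  [load 850/950]
  100 → disc 1  [load 950/950]
  150 → disc 2  [load 800/950]
  750 → disc 3 (new)  [load 750/950]
  750 → disc 4 (new)  [load 750/950]
  150 → disc 2  [load 950/950]
  600 → disc 5 (new)  [load 600/950]
  750 → disc 6 (new)  [load 750/950]
  550 → disc 7 (new)  [load 550/950]
  100 → disc 3  [load 850/950]
7 discs opened.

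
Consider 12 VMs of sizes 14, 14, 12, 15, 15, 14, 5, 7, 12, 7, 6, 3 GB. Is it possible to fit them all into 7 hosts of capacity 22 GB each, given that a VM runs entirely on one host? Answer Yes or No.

Yes

A valid assignment using 7 hosts:
  host 1: 15 + 7 = 22
  host 2: 15 + 7 = 22
  host 3: 14 + 6 = 20
  host 4: 14 + 5 + 3 = 22
  host 5: 14 = 14
  host 6: 12 = 12
  host 7: 12 = 12
Every load is within 22 GB, so 7 hosts suffice.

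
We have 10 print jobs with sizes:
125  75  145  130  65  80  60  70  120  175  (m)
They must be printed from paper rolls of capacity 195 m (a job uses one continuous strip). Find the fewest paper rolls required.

Total = 175 + 145 + 130 + 125 + 120 + 80 + 75 + 70 + 65 + 60 = 1045 m.
Lower bound: ⌈1045/195⌉ = 6 paper rolls.
A packing using 6 paper rolls:
  roll 1: 175 = 175
  roll 2: 145 = 145
  roll 3: 130 + 65 = 195
  roll 4: 125 + 70 = 195
  roll 5: 120 + 75 = 195
  roll 6: 80 + 60 = 140
This matches the lower bound, so 6 is optimal.

6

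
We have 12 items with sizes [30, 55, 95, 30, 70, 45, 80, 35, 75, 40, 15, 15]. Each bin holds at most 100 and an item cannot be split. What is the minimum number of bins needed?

7

Total = 95 + 80 + 75 + 70 + 55 + 45 + 40 + 35 + 30 + 30 + 15 + 15 = 585.
Lower bound: ⌈585/100⌉ = 6 bins.
A packing using 7 bins:
  bin 1: 95 = 95
  bin 2: 80 + 15 = 95
  bin 3: 75 + 15 = 90
  bin 4: 70 + 30 = 100
  bin 5: 55 + 45 = 100
  bin 6: 40 + 35 = 75
  bin 7: 30 = 30
No arrangement into 6 bins stays within capacity, so 7 is optimal.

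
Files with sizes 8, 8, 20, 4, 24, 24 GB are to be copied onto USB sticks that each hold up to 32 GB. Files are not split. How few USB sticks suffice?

Total = 24 + 24 + 20 + 8 + 8 + 4 = 88 GB.
Lower bound: ⌈88/32⌉ = 3 USB sticks.
A packing using 3 USB sticks:
  USB stick 1: 24 + 8 = 32
  USB stick 2: 24 + 8 = 32
  USB stick 3: 20 + 4 = 24
This matches the lower bound, so 3 is optimal.

3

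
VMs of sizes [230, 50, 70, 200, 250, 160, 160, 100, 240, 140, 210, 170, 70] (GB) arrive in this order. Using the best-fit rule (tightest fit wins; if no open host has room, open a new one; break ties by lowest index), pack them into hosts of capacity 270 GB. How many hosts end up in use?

  230 → host 1 (new)  [load 230/270]
  50 → host 2 (new)  [load 50/270]
  70 → host 2  [load 120/270]
  200 → host 3 (new)  [load 200/270]
  250 → host 4 (new)  [load 250/270]
  160 → host 5 (new)  [load 160/270]
  160 → host 6 (new)  [load 160/270]
  100 → host 5  [load 260/270]
  240 → host 7 (new)  [load 240/270]
  140 → host 2  [load 260/270]
  210 → host 8 (new)  [load 210/270]
  170 → host 9 (new)  [load 170/270]
  70 → host 3  [load 270/270]
9 hosts opened.

9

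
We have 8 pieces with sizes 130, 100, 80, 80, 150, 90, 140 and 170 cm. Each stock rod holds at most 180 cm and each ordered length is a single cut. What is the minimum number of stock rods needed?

6

Total = 170 + 150 + 140 + 130 + 100 + 90 + 80 + 80 = 940 cm.
Lower bound: ⌈940/180⌉ = 6 stock rods.
A packing using 6 stock rods:
  stock rod 1: 170 = 170
  stock rod 2: 150 = 150
  stock rod 3: 140 = 140
  stock rod 4: 130 = 130
  stock rod 5: 100 + 80 = 180
  stock rod 6: 90 + 80 = 170
This matches the lower bound, so 6 is optimal.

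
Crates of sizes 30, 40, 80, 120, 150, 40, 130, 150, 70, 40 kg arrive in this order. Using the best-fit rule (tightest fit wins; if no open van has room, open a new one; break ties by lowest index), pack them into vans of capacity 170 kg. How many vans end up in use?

  30 → van 1 (new)  [load 30/170]
  40 → van 1  [load 70/170]
  80 → van 1  [load 150/170]
  120 → van 2 (new)  [load 120/170]
  150 → van 3 (new)  [load 150/170]
  40 → van 2  [load 160/170]
  130 → van 4 (new)  [load 130/170]
  150 → van 5 (new)  [load 150/170]
  70 → van 6 (new)  [load 70/170]
  40 → van 4  [load 170/170]
6 vans opened.

6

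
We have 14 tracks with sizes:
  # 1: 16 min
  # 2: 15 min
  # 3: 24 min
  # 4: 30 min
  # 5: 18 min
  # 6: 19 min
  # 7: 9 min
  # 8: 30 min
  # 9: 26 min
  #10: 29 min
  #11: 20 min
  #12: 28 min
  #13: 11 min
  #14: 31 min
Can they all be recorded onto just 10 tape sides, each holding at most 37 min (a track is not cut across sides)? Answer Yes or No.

Yes

A valid assignment using 10 tape sides:
  side 1: 31 = 31
  side 2: 30 = 30
  side 3: 30 = 30
  side 4: 29 = 29
  side 5: 28 + 9 = 37
  side 6: 26 + 11 = 37
  side 7: 24 = 24
  side 8: 20 + 16 = 36
  side 9: 19 + 18 = 37
  side 10: 15 = 15
Every load is within 37 min, so 10 tape sides suffice.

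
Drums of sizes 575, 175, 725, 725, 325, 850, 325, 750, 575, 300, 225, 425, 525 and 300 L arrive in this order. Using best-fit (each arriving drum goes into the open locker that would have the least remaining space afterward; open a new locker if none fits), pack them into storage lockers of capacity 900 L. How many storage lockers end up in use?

9

  575 → locker 1 (new)  [load 575/900]
  175 → locker 1  [load 750/900]
  725 → locker 2 (new)  [load 725/900]
  725 → locker 3 (new)  [load 725/900]
  325 → locker 4 (new)  [load 325/900]
  850 → locker 5 (new)  [load 850/900]
  325 → locker 4  [load 650/900]
  750 → locker 6 (new)  [load 750/900]
  575 → locker 7 (new)  [load 575/900]
  300 → locker 7  [load 875/900]
  225 → locker 4  [load 875/900]
  425 → locker 8 (new)  [load 425/900]
  525 → locker 9 (new)  [load 525/900]
  300 → locker 9  [load 825/900]
9 storage lockers opened.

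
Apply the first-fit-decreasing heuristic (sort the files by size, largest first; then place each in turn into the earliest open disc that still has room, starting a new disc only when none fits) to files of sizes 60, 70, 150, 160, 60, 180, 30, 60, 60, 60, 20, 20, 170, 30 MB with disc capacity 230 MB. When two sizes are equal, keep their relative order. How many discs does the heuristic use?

5

Sorted descending: 180, 170, 160, 150, 70, 60, 60, 60, 60, 60, 30, 30, 20, 20.
  180 → disc 1 (new)  [load 180/230]
  170 → disc 2 (new)  [load 170/230]
  160 → disc 3 (new)  [load 160/230]
  150 → disc 4 (new)  [load 150/230]
  70 → disc 3  [load 230/230]
  60 → disc 2  [load 230/230]
  60 → disc 4  [load 210/230]
  60 → disc 5 (new)  [load 60/230]
  60 → disc 5  [load 120/230]
  60 → disc 5  [load 180/230]
  30 → disc 1  [load 210/230]
  30 → disc 5  [load 210/230]
  20 → disc 1  [load 230/230]
  20 → disc 4  [load 230/230]
5 discs opened.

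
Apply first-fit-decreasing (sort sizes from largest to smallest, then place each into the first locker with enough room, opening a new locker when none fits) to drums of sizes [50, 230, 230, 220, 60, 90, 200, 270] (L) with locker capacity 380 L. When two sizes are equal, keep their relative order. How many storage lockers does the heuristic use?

5

Sorted descending: 270, 230, 230, 220, 200, 90, 60, 50.
  270 → locker 1 (new)  [load 270/380]
  230 → locker 2 (new)  [load 230/380]
  230 → locker 3 (new)  [load 230/380]
  220 → locker 4 (new)  [load 220/380]
  200 → locker 5 (new)  [load 200/380]
  90 → locker 1  [load 360/380]
  60 → locker 2  [load 290/380]
  50 → locker 2  [load 340/380]
5 storage lockers opened.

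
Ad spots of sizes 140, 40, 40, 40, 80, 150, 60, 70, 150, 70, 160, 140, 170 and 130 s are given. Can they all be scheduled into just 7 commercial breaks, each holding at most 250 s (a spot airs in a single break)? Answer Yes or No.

Yes

A valid assignment using 7 commercial breaks:
  break 1: 170 + 80 = 250
  break 2: 160 + 70 = 230
  break 3: 150 + 70 = 220
  break 4: 150 + 60 + 40 = 250
  break 5: 140 + 40 + 40 = 220
  break 6: 140 = 140
  break 7: 130 = 130
Every load is within 250 s, so 7 commercial breaks suffice.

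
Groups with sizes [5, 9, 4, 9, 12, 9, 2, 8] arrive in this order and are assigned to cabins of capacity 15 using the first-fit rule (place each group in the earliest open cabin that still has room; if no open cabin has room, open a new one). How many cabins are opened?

  5 → cabin 1 (new)  [load 5/15]
  9 → cabin 1  [load 14/15]
  4 → cabin 2 (new)  [load 4/15]
  9 → cabin 2  [load 13/15]
  12 → cabin 3 (new)  [load 12/15]
  9 → cabin 4 (new)  [load 9/15]
  2 → cabin 2  [load 15/15]
  8 → cabin 5 (new)  [load 8/15]
5 cabins opened.

5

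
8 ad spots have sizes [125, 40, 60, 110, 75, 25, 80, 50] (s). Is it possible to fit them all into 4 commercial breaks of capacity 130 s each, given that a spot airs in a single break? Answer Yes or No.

Total = 565 s; ⌈565/130⌉ = 5.
At least 5 commercial breaks are required, but only 4 are allowed.

No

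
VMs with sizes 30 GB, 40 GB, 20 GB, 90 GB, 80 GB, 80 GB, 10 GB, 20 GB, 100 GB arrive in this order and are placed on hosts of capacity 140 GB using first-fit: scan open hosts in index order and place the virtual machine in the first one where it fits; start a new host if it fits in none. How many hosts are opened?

5

  30 → host 1 (new)  [load 30/140]
  40 → host 1  [load 70/140]
  20 → host 1  [load 90/140]
  90 → host 2 (new)  [load 90/140]
  80 → host 3 (new)  [load 80/140]
  80 → host 4 (new)  [load 80/140]
  10 → host 1  [load 100/140]
  20 → host 1  [load 120/140]
  100 → host 5 (new)  [load 100/140]
5 hosts opened.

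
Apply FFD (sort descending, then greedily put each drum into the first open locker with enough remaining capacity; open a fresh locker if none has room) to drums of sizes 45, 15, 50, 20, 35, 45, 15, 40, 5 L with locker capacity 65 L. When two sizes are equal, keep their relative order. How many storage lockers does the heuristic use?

5

Sorted descending: 50, 45, 45, 40, 35, 20, 15, 15, 5.
  50 → locker 1 (new)  [load 50/65]
  45 → locker 2 (new)  [load 45/65]
  45 → locker 3 (new)  [load 45/65]
  40 → locker 4 (new)  [load 40/65]
  35 → locker 5 (new)  [load 35/65]
  20 → locker 2  [load 65/65]
  15 → locker 1  [load 65/65]
  15 → locker 3  [load 60/65]
  5 → locker 3  [load 65/65]
5 storage lockers opened.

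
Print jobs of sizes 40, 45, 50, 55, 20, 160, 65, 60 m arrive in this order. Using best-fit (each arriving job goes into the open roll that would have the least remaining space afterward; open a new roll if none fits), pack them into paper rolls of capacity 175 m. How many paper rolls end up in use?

  40 → roll 1 (new)  [load 40/175]
  45 → roll 1  [load 85/175]
  50 → roll 1  [load 135/175]
  55 → roll 2 (new)  [load 55/175]
  20 → roll 1  [load 155/175]
  160 → roll 3 (new)  [load 160/175]
  65 → roll 2  [load 120/175]
  60 → roll 4 (new)  [load 60/175]
4 paper rolls opened.

4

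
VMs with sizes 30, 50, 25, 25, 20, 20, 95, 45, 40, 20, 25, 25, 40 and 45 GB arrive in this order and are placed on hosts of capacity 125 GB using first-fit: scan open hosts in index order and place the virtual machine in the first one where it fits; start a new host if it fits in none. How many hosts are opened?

  30 → host 1 (new)  [load 30/125]
  50 → host 1  [load 80/125]
  25 → host 1  [load 105/125]
  25 → host 2 (new)  [load 25/125]
  20 → host 1  [load 125/125]
  20 → host 2  [load 45/125]
  95 → host 3 (new)  [load 95/125]
  45 → host 2  [load 90/125]
  40 → host 4 (new)  [load 40/125]
  20 → host 2  [load 110/125]
  25 → host 3  [load 120/125]
  25 → host 4  [load 65/125]
  40 → host 4  [load 105/125]
  45 → host 5 (new)  [load 45/125]
5 hosts opened.

5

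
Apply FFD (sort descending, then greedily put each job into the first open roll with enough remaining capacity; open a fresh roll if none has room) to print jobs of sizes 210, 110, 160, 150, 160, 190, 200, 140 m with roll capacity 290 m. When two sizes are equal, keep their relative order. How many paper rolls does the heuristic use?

6

Sorted descending: 210, 200, 190, 160, 160, 150, 140, 110.
  210 → roll 1 (new)  [load 210/290]
  200 → roll 2 (new)  [load 200/290]
  190 → roll 3 (new)  [load 190/290]
  160 → roll 4 (new)  [load 160/290]
  160 → roll 5 (new)  [load 160/290]
  150 → roll 6 (new)  [load 150/290]
  140 → roll 6  [load 290/290]
  110 → roll 4  [load 270/290]
6 paper rolls opened.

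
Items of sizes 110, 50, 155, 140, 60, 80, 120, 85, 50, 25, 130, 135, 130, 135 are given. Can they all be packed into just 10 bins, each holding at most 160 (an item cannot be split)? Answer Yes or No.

A valid assignment using 10 bins:
  bin 1: 155 = 155
  bin 2: 140 = 140
  bin 3: 135 + 25 = 160
  bin 4: 135 = 135
  bin 5: 130 = 130
  bin 6: 130 = 130
  bin 7: 120 = 120
  bin 8: 110 + 50 = 160
  bin 9: 85 + 60 = 145
  bin 10: 80 + 50 = 130
Every load is within 160, so 10 bins suffice.

Yes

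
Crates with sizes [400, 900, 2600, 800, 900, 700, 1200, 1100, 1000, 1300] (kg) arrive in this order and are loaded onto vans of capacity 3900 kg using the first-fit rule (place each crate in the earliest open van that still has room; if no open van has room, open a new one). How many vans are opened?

  400 → van 1 (new)  [load 400/3900]
  900 → van 1  [load 1300/3900]
  2600 → van 1  [load 3900/3900]
  800 → van 2 (new)  [load 800/3900]
  900 → van 2  [load 1700/3900]
  700 → van 2  [load 2400/3900]
  1200 → van 2  [load 3600/3900]
  1100 → van 3 (new)  [load 1100/3900]
  1000 → van 3  [load 2100/3900]
  1300 → van 3  [load 3400/3900]
3 vans opened.

3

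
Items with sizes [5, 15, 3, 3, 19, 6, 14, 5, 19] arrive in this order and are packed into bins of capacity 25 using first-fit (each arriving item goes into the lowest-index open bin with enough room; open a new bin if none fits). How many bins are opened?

  5 → bin 1 (new)  [load 5/25]
  15 → bin 1  [load 20/25]
  3 → bin 1  [load 23/25]
  3 → bin 2 (new)  [load 3/25]
  19 → bin 2  [load 22/25]
  6 → bin 3 (new)  [load 6/25]
  14 → bin 3  [load 20/25]
  5 → bin 3  [load 25/25]
  19 → bin 4 (new)  [load 19/25]
4 bins opened.

4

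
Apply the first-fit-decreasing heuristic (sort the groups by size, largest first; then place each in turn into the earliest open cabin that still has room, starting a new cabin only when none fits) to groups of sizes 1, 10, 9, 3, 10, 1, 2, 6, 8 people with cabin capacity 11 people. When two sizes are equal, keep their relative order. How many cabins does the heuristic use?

Sorted descending: 10, 10, 9, 8, 6, 3, 2, 1, 1.
  10 → cabin 1 (new)  [load 10/11]
  10 → cabin 2 (new)  [load 10/11]
  9 → cabin 3 (new)  [load 9/11]
  8 → cabin 4 (new)  [load 8/11]
  6 → cabin 5 (new)  [load 6/11]
  3 → cabin 4  [load 11/11]
  2 → cabin 3  [load 11/11]
  1 → cabin 1  [load 11/11]
  1 → cabin 2  [load 11/11]
5 cabins opened.

5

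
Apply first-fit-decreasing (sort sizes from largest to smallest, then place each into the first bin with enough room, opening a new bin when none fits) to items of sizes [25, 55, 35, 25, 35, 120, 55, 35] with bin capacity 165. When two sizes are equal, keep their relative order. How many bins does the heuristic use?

Sorted descending: 120, 55, 55, 35, 35, 35, 25, 25.
  120 → bin 1 (new)  [load 120/165]
  55 → bin 2 (new)  [load 55/165]
  55 → bin 2  [load 110/165]
  35 → bin 1  [load 155/165]
  35 → bin 2  [load 145/165]
  35 → bin 3 (new)  [load 35/165]
  25 → bin 3  [load 60/165]
  25 → bin 3  [load 85/165]
3 bins opened.

3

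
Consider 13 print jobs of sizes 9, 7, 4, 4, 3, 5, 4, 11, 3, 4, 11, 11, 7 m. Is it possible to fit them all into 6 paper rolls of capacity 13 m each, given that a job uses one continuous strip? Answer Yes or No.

Total = 83 m; ⌈83/13⌉ = 7.
At least 7 paper rolls are required, but only 6 are allowed.

No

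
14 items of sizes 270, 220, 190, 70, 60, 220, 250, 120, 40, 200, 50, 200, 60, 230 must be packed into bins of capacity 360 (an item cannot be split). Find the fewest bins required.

Total = 270 + 250 + 230 + 220 + 220 + 200 + 200 + 190 + 120 + 70 + 60 + 60 + 50 + 40 = 2180.
Lower bound: ⌈2180/360⌉ = 7 bins.
Also, 8 items each exceed 180, and no two of those can share a bin, so at least 8 bins are needed.
A packing using 8 bins:
  bin 1: 270 + 70 = 340
  bin 2: 250 + 60 + 50 = 360
  bin 3: 230 + 120 = 350
  bin 4: 220 + 60 + 40 = 320
  bin 5: 220 = 220
  bin 6: 200 = 200
  bin 7: 200 = 200
  bin 8: 190 = 190
This matches the lower bound, so 8 is optimal.

8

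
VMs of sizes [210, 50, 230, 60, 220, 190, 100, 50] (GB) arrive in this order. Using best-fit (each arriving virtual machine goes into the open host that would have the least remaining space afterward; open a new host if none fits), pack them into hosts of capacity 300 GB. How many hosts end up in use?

4

  210 → host 1 (new)  [load 210/300]
  50 → host 1  [load 260/300]
  230 → host 2 (new)  [load 230/300]
  60 → host 2  [load 290/300]
  220 → host 3 (new)  [load 220/300]
  190 → host 4 (new)  [load 190/300]
  100 → host 4  [load 290/300]
  50 → host 3  [load 270/300]
4 hosts opened.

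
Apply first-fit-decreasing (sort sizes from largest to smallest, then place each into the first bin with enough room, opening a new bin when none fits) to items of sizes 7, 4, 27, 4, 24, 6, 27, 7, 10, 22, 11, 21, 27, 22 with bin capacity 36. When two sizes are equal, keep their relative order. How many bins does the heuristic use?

Sorted descending: 27, 27, 27, 24, 22, 22, 21, 11, 10, 7, 7, 6, 4, 4.
  27 → bin 1 (new)  [load 27/36]
  27 → bin 2 (new)  [load 27/36]
  27 → bin 3 (new)  [load 27/36]
  24 → bin 4 (new)  [load 24/36]
  22 → bin 5 (new)  [load 22/36]
  22 → bin 6 (new)  [load 22/36]
  21 → bin 7 (new)  [load 21/36]
  11 → bin 4  [load 35/36]
  10 → bin 5  [load 32/36]
  7 → bin 1  [load 34/36]
  7 → bin 2  [load 34/36]
  6 → bin 3  [load 33/36]
  4 → bin 5  [load 36/36]
  4 → bin 6  [load 26/36]
7 bins opened.

7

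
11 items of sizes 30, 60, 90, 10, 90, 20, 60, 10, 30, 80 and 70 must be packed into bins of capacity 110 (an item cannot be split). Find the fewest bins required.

6

Total = 90 + 90 + 80 + 70 + 60 + 60 + 30 + 30 + 20 + 10 + 10 = 550.
Lower bound: ⌈550/110⌉ = 5 bins.
Also, 6 items each exceed 55, and no two of those can share a bin, so at least 6 bins are needed.
A packing using 6 bins:
  bin 1: 90 + 20 = 110
  bin 2: 90 + 10 + 10 = 110
  bin 3: 80 + 30 = 110
  bin 4: 70 + 30 = 100
  bin 5: 60 = 60
  bin 6: 60 = 60
This matches the lower bound, so 6 is optimal.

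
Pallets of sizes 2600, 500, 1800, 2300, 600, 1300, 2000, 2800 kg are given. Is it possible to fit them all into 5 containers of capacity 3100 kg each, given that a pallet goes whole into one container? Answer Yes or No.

Yes

A valid assignment using 5 containers:
  container 1: 2800 = 2800
  container 2: 2600 + 500 = 3100
  container 3: 2300 + 600 = 2900
  container 4: 2000 = 2000
  container 5: 1800 + 1300 = 3100
Every load is within 3100 kg, so 5 containers suffice.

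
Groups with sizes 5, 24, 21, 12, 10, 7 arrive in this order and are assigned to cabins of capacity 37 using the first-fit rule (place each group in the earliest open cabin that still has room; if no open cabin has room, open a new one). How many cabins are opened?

3

  5 → cabin 1 (new)  [load 5/37]
  24 → cabin 1  [load 29/37]
  21 → cabin 2 (new)  [load 21/37]
  12 → cabin 2  [load 33/37]
  10 → cabin 3 (new)  [load 10/37]
  7 → cabin 1  [load 36/37]
3 cabins opened.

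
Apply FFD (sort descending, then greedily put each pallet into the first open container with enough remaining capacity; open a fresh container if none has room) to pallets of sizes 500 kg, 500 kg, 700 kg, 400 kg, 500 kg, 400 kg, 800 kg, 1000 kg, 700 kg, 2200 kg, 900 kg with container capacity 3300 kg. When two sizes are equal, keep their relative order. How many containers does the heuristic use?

3

Sorted descending: 2200, 1000, 900, 800, 700, 700, 500, 500, 500, 400, 400.
  2200 → container 1 (new)  [load 2200/3300]
  1000 → container 1  [load 3200/3300]
  900 → container 2 (new)  [load 900/3300]
  800 → container 2  [load 1700/3300]
  700 → container 2  [load 2400/3300]
  700 → container 2  [load 3100/3300]
  500 → container 3 (new)  [load 500/3300]
  500 → container 3  [load 1000/3300]
  500 → container 3  [load 1500/3300]
  400 → container 3  [load 1900/3300]
  400 → container 3  [load 2300/3300]
3 containers opened.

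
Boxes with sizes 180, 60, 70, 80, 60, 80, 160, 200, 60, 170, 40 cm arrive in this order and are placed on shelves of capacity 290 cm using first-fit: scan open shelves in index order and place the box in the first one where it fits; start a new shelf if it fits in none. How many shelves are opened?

5

  180 → shelf 1 (new)  [load 180/290]
  60 → shelf 1  [load 240/290]
  70 → shelf 2 (new)  [load 70/290]
  80 → shelf 2  [load 150/290]
  60 → shelf 2  [load 210/290]
  80 → shelf 2  [load 290/290]
  160 → shelf 3 (new)  [load 160/290]
  200 → shelf 4 (new)  [load 200/290]
  60 → shelf 3  [load 220/290]
  170 → shelf 5 (new)  [load 170/290]
  40 → shelf 1  [load 280/290]
5 shelves opened.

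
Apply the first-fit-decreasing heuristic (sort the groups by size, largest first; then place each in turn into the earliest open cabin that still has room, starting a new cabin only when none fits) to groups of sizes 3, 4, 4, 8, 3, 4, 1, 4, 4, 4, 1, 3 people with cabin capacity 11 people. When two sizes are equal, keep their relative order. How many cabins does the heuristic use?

4

Sorted descending: 8, 4, 4, 4, 4, 4, 4, 3, 3, 3, 1, 1.
  8 → cabin 1 (new)  [load 8/11]
  4 → cabin 2 (new)  [load 4/11]
  4 → cabin 2  [load 8/11]
  4 → cabin 3 (new)  [load 4/11]
  4 → cabin 3  [load 8/11]
  4 → cabin 4 (new)  [load 4/11]
  4 → cabin 4  [load 8/11]
  3 → cabin 1  [load 11/11]
  3 → cabin 2  [load 11/11]
  3 → cabin 3  [load 11/11]
  1 → cabin 4  [load 9/11]
  1 → cabin 4  [load 10/11]
4 cabins opened.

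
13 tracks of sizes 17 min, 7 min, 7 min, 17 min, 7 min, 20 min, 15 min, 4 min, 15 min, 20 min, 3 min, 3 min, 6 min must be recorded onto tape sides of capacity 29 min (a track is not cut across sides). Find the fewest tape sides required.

Total = 20 + 20 + 17 + 17 + 15 + 15 + 7 + 7 + 7 + 6 + 4 + 3 + 3 = 141 min.
Lower bound: ⌈141/29⌉ = 5 tape sides.
Also, 6 tracks each exceed 29/2 min, and no two of those can share a side, so at least 6 tape sides are needed.
A packing using 6 tape sides:
  side 1: 20 + 7 = 27
  side 2: 20 + 7 = 27
  side 3: 17 + 7 + 4 = 28
  side 4: 17 + 6 + 3 + 3 = 29
  side 5: 15 = 15
  side 6: 15 = 15
This matches the lower bound, so 6 is optimal.

6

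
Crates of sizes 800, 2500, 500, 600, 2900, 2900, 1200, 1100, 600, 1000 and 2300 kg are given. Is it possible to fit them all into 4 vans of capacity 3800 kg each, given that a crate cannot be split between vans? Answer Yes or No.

Total = 16400 kg; ⌈16400/3800⌉ = 5.
At least 5 vans are required, but only 4 are allowed.

No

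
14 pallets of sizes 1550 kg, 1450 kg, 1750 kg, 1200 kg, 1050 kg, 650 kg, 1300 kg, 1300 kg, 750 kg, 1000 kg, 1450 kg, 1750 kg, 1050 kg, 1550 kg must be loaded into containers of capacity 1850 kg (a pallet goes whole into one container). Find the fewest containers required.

Total = 1750 + 1750 + 1550 + 1550 + 1450 + 1450 + 1300 + 1300 + 1200 + 1050 + 1050 + 1000 + 750 + 650 = 17800 kg.
Lower bound: ⌈17800/1850⌉ = 10 containers.
Also, 12 pallets each exceed 925 kg, and no two of those can share a container, so at least 12 containers are needed.
A packing using 12 containers:
  container 1: 1750 = 1750
  container 2: 1750 = 1750
  container 3: 1550 = 1550
  container 4: 1550 = 1550
  container 5: 1450 = 1450
  container 6: 1450 = 1450
  container 7: 1300 = 1300
  container 8: 1300 = 1300
  container 9: 1200 + 650 = 1850
  container 10: 1050 + 750 = 1800
  container 11: 1050 = 1050
  container 12: 1000 = 1000
This matches the lower bound, so 12 is optimal.

12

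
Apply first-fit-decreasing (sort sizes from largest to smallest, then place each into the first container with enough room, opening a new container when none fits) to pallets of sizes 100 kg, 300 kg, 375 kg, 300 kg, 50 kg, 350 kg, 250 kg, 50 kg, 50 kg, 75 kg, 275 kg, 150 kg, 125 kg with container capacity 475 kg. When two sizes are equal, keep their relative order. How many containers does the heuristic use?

Sorted descending: 375, 350, 300, 300, 275, 250, 150, 125, 100, 75, 50, 50, 50.
  375 → container 1 (new)  [load 375/475]
  350 → container 2 (new)  [load 350/475]
  300 → container 3 (new)  [load 300/475]
  300 → container 4 (new)  [load 300/475]
  275 → container 5 (new)  [load 275/475]
  250 → container 6 (new)  [load 250/475]
  150 → container 3  [load 450/475]
  125 → container 2  [load 475/475]
  100 → container 1  [load 475/475]
  75 → container 4  [load 375/475]
  50 → container 4  [load 425/475]
  50 → container 4  [load 475/475]
  50 → container 5  [load 325/475]
6 containers opened.

6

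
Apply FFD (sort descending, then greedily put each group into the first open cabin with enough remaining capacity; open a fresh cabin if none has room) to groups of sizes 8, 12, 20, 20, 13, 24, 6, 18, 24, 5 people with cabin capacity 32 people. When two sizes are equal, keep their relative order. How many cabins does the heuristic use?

5

Sorted descending: 24, 24, 20, 20, 18, 13, 12, 8, 6, 5.
  24 → cabin 1 (new)  [load 24/32]
  24 → cabin 2 (new)  [load 24/32]
  20 → cabin 3 (new)  [load 20/32]
  20 → cabin 4 (new)  [load 20/32]
  18 → cabin 5 (new)  [load 18/32]
  13 → cabin 5  [load 31/32]
  12 → cabin 3  [load 32/32]
  8 → cabin 1  [load 32/32]
  6 → cabin 2  [load 30/32]
  5 → cabin 4  [load 25/32]
5 cabins opened.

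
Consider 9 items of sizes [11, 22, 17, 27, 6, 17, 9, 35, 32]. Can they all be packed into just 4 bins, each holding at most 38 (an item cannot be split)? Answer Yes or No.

No

Total = 176; ⌈176/38⌉ = 5.
At least 5 bins are required, but only 4 are allowed.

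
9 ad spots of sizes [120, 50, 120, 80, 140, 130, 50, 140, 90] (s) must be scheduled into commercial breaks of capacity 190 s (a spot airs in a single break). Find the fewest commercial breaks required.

Total = 140 + 140 + 130 + 120 + 120 + 90 + 80 + 50 + 50 = 920 s.
Lower bound: ⌈920/190⌉ = 5 commercial breaks.
A packing using 6 commercial breaks:
  break 1: 140 + 50 = 190
  break 2: 140 + 50 = 190
  break 3: 130 = 130
  break 4: 120 = 120
  break 5: 120 = 120
  break 6: 90 + 80 = 170
No arrangement into 5 commercial breaks stays within capacity, so 6 is optimal.

6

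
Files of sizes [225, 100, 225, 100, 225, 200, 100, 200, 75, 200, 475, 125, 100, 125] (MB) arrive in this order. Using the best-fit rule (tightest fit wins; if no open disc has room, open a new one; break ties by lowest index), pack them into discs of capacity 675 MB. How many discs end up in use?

4

  225 → disc 1 (new)  [load 225/675]
  100 → disc 1  [load 325/675]
  225 → disc 1  [load 550/675]
  100 → disc 1  [load 650/675]
  225 → disc 2 (new)  [load 225/675]
  200 → disc 2  [load 425/675]
  100 → disc 2  [load 525/675]
  200 → disc 3 (new)  [load 200/675]
  75 → disc 2  [load 600/675]
  200 → disc 3  [load 400/675]
  475 → disc 4 (new)  [load 475/675]
  125 → disc 4  [load 600/675]
  100 → disc 3  [load 500/675]
  125 → disc 3  [load 625/675]
4 discs opened.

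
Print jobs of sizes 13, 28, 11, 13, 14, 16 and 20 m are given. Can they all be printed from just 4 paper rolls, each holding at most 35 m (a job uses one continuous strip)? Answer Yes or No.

A valid assignment using 4 paper rolls:
  roll 1: 28 = 28
  roll 2: 20 + 14 = 34
  roll 3: 16 + 13 = 29
  roll 4: 13 + 11 = 24
Every load is within 35 m, so 4 paper rolls suffice.

Yes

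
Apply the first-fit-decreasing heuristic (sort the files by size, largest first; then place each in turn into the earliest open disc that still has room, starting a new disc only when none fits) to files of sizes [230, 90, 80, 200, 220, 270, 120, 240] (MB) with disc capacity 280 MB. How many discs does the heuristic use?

6

Sorted descending: 270, 240, 230, 220, 200, 120, 90, 80.
  270 → disc 1 (new)  [load 270/280]
  240 → disc 2 (new)  [load 240/280]
  230 → disc 3 (new)  [load 230/280]
  220 → disc 4 (new)  [load 220/280]
  200 → disc 5 (new)  [load 200/280]
  120 → disc 6 (new)  [load 120/280]
  90 → disc 6  [load 210/280]
  80 → disc 5  [load 280/280]
6 discs opened.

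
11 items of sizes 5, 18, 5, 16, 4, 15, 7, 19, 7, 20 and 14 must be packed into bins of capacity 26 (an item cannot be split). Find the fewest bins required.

Total = 20 + 19 + 18 + 16 + 15 + 14 + 7 + 7 + 5 + 5 + 4 = 130.
Lower bound: ⌈130/26⌉ = 5 bins.
Also, 6 items each exceed 13, and no two of those can share a bin, so at least 6 bins are needed.
A packing using 6 bins:
  bin 1: 20 + 5 = 25
  bin 2: 19 + 7 = 26
  bin 3: 18 + 7 = 25
  bin 4: 16 + 5 + 4 = 25
  bin 5: 15 = 15
  bin 6: 14 = 14
This matches the lower bound, so 6 is optimal.

6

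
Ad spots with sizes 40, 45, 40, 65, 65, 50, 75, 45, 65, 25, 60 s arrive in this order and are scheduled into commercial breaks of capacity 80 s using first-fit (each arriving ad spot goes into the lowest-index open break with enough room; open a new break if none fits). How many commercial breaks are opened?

  40 → break 1 (new)  [load 40/80]
  45 → break 2 (new)  [load 45/80]
  40 → break 1  [load 80/80]
  65 → break 3 (new)  [load 65/80]
  65 → break 4 (new)  [load 65/80]
  50 → break 5 (new)  [load 50/80]
  75 → break 6 (new)  [load 75/80]
  45 → break 7 (new)  [load 45/80]
  65 → break 8 (new)  [load 65/80]
  25 → break 2  [load 70/80]
  60 → break 9 (new)  [load 60/80]
9 commercial breaks opened.

9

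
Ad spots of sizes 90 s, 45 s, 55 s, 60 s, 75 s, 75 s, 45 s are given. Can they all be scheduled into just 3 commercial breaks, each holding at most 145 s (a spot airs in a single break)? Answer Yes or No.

Total = 445 s; ⌈445/145⌉ = 4.
At least 4 commercial breaks are required, but only 3 are allowed.

No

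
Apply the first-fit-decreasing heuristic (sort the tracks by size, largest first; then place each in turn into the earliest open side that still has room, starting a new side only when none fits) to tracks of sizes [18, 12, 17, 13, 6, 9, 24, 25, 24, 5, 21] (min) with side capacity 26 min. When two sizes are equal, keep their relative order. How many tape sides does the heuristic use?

Sorted descending: 25, 24, 24, 21, 18, 17, 13, 12, 9, 6, 5.
  25 → side 1 (new)  [load 25/26]
  24 → side 2 (new)  [load 24/26]
  24 → side 3 (new)  [load 24/26]
  21 → side 4 (new)  [load 21/26]
  18 → side 5 (new)  [load 18/26]
  17 → side 6 (new)  [load 17/26]
  13 → side 7 (new)  [load 13/26]
  12 → side 7  [load 25/26]
  9 → side 6  [load 26/26]
  6 → side 5  [load 24/26]
  5 → side 4  [load 26/26]
7 tape sides opened.

7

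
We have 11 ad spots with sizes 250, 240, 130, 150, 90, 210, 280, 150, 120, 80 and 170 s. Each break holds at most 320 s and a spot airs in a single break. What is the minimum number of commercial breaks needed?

Total = 280 + 250 + 240 + 210 + 170 + 150 + 150 + 130 + 120 + 90 + 80 = 1870 s.
Lower bound: ⌈1870/320⌉ = 6 commercial breaks.
A packing using 7 commercial breaks:
  break 1: 280 = 280
  break 2: 250 = 250
  break 3: 240 + 80 = 320
  break 4: 210 + 90 = 300
  break 5: 170 + 150 = 320
  break 6: 150 + 130 = 280
  break 7: 120 = 120
No arrangement into 6 commercial breaks stays within capacity, so 7 is optimal.

7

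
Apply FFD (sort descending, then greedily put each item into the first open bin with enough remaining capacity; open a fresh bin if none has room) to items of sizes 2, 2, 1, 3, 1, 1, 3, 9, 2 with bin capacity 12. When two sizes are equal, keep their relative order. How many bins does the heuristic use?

Sorted descending: 9, 3, 3, 2, 2, 2, 1, 1, 1.
  9 → bin 1 (new)  [load 9/12]
  3 → bin 1  [load 12/12]
  3 → bin 2 (new)  [load 3/12]
  2 → bin 2  [load 5/12]
  2 → bin 2  [load 7/12]
  2 → bin 2  [load 9/12]
  1 → bin 2  [load 10/12]
  1 → bin 2  [load 11/12]
  1 → bin 2  [load 12/12]
2 bins opened.

2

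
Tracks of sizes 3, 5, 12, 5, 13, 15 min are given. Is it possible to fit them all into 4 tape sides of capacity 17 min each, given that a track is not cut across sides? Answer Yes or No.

Yes

A valid assignment using 4 tape sides:
  side 1: 15 = 15
  side 2: 13 + 3 = 16
  side 3: 12 + 5 = 17
  side 4: 5 = 5
Every load is within 17 min, so 4 tape sides suffice.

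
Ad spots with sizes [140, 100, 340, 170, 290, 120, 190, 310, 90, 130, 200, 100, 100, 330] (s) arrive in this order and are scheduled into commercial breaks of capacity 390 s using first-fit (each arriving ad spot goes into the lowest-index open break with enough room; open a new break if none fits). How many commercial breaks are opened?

8

  140 → break 1 (new)  [load 140/390]
  100 → break 1  [load 240/390]
  340 → break 2 (new)  [load 340/390]
  170 → break 3 (new)  [load 170/390]
  290 → break 4 (new)  [load 290/390]
  120 → break 1  [load 360/390]
  190 → break 3  [load 360/390]
  310 → break 5 (new)  [load 310/390]
  90 → break 4  [load 380/390]
  130 → break 6 (new)  [load 130/390]
  200 → break 6  [load 330/390]
  100 → break 7 (new)  [load 100/390]
  100 → break 7  [load 200/390]
  330 → break 8 (new)  [load 330/390]
8 commercial breaks opened.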